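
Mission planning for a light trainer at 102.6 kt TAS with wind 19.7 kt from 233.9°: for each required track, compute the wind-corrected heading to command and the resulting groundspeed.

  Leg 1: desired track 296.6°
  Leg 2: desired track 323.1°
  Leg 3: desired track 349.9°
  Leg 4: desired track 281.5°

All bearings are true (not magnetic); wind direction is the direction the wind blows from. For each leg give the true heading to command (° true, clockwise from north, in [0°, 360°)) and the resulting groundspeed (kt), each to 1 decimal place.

Leg 1: heading=286.8°, groundspeed=92.1 kt
Leg 2: heading=312.0°, groundspeed=100.4 kt
Leg 3: heading=340.0°, groundspeed=109.7 kt
Leg 4: heading=273.3°, groundspeed=88.3 kt

Leg 1: desired track 296.6°; wind correction -9.8° → command heading 286.8°, groundspeed 92.1 kt
Leg 2: desired track 323.1°; wind correction -11.1° → command heading 312.0°, groundspeed 100.4 kt
Leg 3: desired track 349.9°; wind correction -9.9° → command heading 340.0°, groundspeed 109.7 kt
Leg 4: desired track 281.5°; wind correction -8.2° → command heading 273.3°, groundspeed 88.3 kt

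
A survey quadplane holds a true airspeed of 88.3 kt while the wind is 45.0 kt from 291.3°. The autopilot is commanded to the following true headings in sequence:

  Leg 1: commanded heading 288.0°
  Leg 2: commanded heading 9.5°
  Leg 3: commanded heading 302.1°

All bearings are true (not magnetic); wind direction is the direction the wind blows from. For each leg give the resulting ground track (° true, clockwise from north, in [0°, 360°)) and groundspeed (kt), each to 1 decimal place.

Leg 1: heading 288.0°; drift -3.4° → track 284.6°, groundspeed 43.5 kt
Leg 2: heading 9.5°; drift +29.1° → track 38.6°, groundspeed 90.5 kt
Leg 3: heading 302.1°; drift +10.8° → track 312.9°, groundspeed 44.9 kt

Leg 1: track=284.6°, groundspeed=43.5 kt
Leg 2: track=38.6°, groundspeed=90.5 kt
Leg 3: track=312.9°, groundspeed=44.9 kt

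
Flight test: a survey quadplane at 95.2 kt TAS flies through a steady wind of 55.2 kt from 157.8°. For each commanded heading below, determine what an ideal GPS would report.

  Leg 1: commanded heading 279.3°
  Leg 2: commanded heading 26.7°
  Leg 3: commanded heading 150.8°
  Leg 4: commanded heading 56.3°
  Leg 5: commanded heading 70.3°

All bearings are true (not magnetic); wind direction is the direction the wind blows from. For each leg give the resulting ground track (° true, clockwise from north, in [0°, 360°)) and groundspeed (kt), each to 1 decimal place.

Leg 1: track=300.1°, groundspeed=132.7 kt
Leg 2: track=9.1°, groundspeed=137.9 kt
Leg 3: track=141.3°, groundspeed=41.0 kt
Leg 4: track=29.3°, groundspeed=119.2 kt
Leg 5: track=39.6°, groundspeed=107.9 kt

Leg 1: heading 279.3°; drift +20.8° → track 300.1°, groundspeed 132.7 kt
Leg 2: heading 26.7°; drift -17.6° → track 9.1°, groundspeed 137.9 kt
Leg 3: heading 150.8°; drift -9.5° → track 141.3°, groundspeed 41.0 kt
Leg 4: heading 56.3°; drift -27.0° → track 29.3°, groundspeed 119.2 kt
Leg 5: heading 70.3°; drift -30.7° → track 39.6°, groundspeed 107.9 kt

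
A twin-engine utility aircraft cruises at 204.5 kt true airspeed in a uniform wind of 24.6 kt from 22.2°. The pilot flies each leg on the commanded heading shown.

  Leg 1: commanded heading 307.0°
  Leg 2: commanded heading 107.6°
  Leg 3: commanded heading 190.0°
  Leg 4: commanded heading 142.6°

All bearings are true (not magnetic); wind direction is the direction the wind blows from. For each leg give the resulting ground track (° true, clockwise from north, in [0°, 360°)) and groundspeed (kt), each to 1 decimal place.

Leg 1: track=300.2°, groundspeed=199.6 kt
Leg 2: track=114.5°, groundspeed=204.0 kt
Leg 3: track=191.3°, groundspeed=228.6 kt
Leg 4: track=148.2°, groundspeed=218.0 kt

Leg 1: heading 307.0°; drift -6.8° → track 300.2°, groundspeed 199.6 kt
Leg 2: heading 107.6°; drift +6.9° → track 114.5°, groundspeed 204.0 kt
Leg 3: heading 190.0°; drift +1.3° → track 191.3°, groundspeed 228.6 kt
Leg 4: heading 142.6°; drift +5.6° → track 148.2°, groundspeed 218.0 kt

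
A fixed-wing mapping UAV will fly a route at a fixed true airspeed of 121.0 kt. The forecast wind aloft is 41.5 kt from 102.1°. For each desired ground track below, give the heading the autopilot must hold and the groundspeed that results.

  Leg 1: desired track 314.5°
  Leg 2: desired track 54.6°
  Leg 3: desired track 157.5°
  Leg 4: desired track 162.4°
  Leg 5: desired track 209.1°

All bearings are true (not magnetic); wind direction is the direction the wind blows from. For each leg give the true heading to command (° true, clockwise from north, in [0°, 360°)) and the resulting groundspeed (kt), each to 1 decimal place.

Leg 1: desired track 314.5°; wind correction +10.6° → command heading 325.1°, groundspeed 154.0 kt
Leg 2: desired track 54.6°; wind correction +14.6° → command heading 69.2°, groundspeed 89.0 kt
Leg 3: desired track 157.5°; wind correction -16.4° → command heading 141.1°, groundspeed 92.5 kt
Leg 4: desired track 162.4°; wind correction -17.3° → command heading 145.1°, groundspeed 94.9 kt
Leg 5: desired track 209.1°; wind correction -19.1° → command heading 190.0°, groundspeed 126.4 kt

Leg 1: heading=325.1°, groundspeed=154.0 kt
Leg 2: heading=69.2°, groundspeed=89.0 kt
Leg 3: heading=141.1°, groundspeed=92.5 kt
Leg 4: heading=145.1°, groundspeed=94.9 kt
Leg 5: heading=190.0°, groundspeed=126.4 kt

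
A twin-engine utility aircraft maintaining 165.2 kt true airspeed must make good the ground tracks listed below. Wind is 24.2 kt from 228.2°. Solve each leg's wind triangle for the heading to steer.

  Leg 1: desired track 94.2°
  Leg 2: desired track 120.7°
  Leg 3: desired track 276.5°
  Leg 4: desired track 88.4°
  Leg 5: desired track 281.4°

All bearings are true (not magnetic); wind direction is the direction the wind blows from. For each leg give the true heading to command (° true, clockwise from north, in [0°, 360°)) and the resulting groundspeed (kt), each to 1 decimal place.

Leg 1: desired track 94.2°; wind correction +6.0° → command heading 100.2°, groundspeed 181.1 kt
Leg 2: desired track 120.7°; wind correction +8.0° → command heading 128.7°, groundspeed 170.9 kt
Leg 3: desired track 276.5°; wind correction -6.3° → command heading 270.2°, groundspeed 148.1 kt
Leg 4: desired track 88.4°; wind correction +5.4° → command heading 93.8°, groundspeed 182.9 kt
Leg 5: desired track 281.4°; wind correction -6.7° → command heading 274.7°, groundspeed 149.6 kt

Leg 1: heading=100.2°, groundspeed=181.1 kt
Leg 2: heading=128.7°, groundspeed=170.9 kt
Leg 3: heading=270.2°, groundspeed=148.1 kt
Leg 4: heading=93.8°, groundspeed=182.9 kt
Leg 5: heading=274.7°, groundspeed=149.6 kt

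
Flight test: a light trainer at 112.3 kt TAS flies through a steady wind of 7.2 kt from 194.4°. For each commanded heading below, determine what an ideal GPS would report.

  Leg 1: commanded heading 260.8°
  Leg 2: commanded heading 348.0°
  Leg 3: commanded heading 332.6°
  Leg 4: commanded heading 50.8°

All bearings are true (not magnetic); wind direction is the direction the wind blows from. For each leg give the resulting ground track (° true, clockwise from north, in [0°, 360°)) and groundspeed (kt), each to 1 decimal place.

Leg 1: heading 260.8°; drift +3.5° → track 264.3°, groundspeed 109.6 kt
Leg 2: heading 348.0°; drift +1.5° → track 349.5°, groundspeed 118.8 kt
Leg 3: heading 332.6°; drift +2.3° → track 334.9°, groundspeed 117.8 kt
Leg 4: heading 50.8°; drift -2.1° → track 48.7°, groundspeed 118.2 kt

Leg 1: track=264.3°, groundspeed=109.6 kt
Leg 2: track=349.5°, groundspeed=118.8 kt
Leg 3: track=334.9°, groundspeed=117.8 kt
Leg 4: track=48.7°, groundspeed=118.2 kt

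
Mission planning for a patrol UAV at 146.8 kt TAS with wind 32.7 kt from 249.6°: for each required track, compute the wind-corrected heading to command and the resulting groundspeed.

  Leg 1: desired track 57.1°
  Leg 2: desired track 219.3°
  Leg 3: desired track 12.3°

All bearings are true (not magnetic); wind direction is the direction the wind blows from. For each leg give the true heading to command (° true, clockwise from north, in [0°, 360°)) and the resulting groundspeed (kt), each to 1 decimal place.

Leg 1: heading=54.3°, groundspeed=178.6 kt
Leg 2: heading=225.8°, groundspeed=117.6 kt
Leg 3: heading=1.5°, groundspeed=161.9 kt

Leg 1: desired track 57.1°; wind correction -2.8° → command heading 54.3°, groundspeed 178.6 kt
Leg 2: desired track 219.3°; wind correction +6.5° → command heading 225.8°, groundspeed 117.6 kt
Leg 3: desired track 12.3°; wind correction -10.8° → command heading 1.5°, groundspeed 161.9 kt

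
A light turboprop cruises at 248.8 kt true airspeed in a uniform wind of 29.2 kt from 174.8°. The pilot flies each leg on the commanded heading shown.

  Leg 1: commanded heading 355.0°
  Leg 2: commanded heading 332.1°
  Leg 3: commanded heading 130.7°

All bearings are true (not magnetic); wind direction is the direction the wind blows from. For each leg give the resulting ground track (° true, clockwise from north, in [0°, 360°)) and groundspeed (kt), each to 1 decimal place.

Leg 1: heading 355.0°; drift +0.0° → track 355.0°, groundspeed 278.0 kt
Leg 2: heading 332.1°; drift +2.3° → track 334.4°, groundspeed 276.0 kt
Leg 3: heading 130.7°; drift -5.1° → track 125.6°, groundspeed 228.7 kt

Leg 1: track=355.0°, groundspeed=278.0 kt
Leg 2: track=334.4°, groundspeed=276.0 kt
Leg 3: track=125.6°, groundspeed=228.7 kt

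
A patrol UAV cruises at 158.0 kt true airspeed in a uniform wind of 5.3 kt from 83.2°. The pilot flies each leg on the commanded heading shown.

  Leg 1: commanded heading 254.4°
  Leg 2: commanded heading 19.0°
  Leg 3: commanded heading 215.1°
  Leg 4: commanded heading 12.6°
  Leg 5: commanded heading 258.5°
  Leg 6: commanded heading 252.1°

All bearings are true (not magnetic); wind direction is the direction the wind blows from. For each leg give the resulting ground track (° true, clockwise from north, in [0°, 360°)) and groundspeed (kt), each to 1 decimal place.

Leg 1: track=254.7°, groundspeed=163.2 kt
Leg 2: track=17.2°, groundspeed=155.8 kt
Leg 3: track=216.5°, groundspeed=161.6 kt
Leg 4: track=10.8°, groundspeed=156.3 kt
Leg 5: track=258.7°, groundspeed=163.3 kt
Leg 6: track=252.5°, groundspeed=163.2 kt

Leg 1: heading 254.4°; drift +0.3° → track 254.7°, groundspeed 163.2 kt
Leg 2: heading 19.0°; drift -1.8° → track 17.2°, groundspeed 155.8 kt
Leg 3: heading 215.1°; drift +1.4° → track 216.5°, groundspeed 161.6 kt
Leg 4: heading 12.6°; drift -1.8° → track 10.8°, groundspeed 156.3 kt
Leg 5: heading 258.5°; drift +0.2° → track 258.7°, groundspeed 163.3 kt
Leg 6: heading 252.1°; drift +0.4° → track 252.5°, groundspeed 163.2 kt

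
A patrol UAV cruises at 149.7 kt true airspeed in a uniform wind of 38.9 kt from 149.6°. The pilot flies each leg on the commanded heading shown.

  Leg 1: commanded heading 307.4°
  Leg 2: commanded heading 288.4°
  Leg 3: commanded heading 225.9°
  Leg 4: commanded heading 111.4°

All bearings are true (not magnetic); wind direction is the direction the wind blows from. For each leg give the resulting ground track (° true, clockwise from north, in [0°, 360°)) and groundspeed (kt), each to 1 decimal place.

Leg 1: heading 307.4°; drift +4.5° → track 311.9°, groundspeed 186.3 kt
Leg 2: heading 288.4°; drift +8.1° → track 296.5°, groundspeed 180.8 kt
Leg 3: heading 225.9°; drift +15.1° → track 241.0°, groundspeed 145.5 kt
Leg 4: heading 111.4°; drift -11.4° → track 100.0°, groundspeed 121.5 kt

Leg 1: track=311.9°, groundspeed=186.3 kt
Leg 2: track=296.5°, groundspeed=180.8 kt
Leg 3: track=241.0°, groundspeed=145.5 kt
Leg 4: track=100.0°, groundspeed=121.5 kt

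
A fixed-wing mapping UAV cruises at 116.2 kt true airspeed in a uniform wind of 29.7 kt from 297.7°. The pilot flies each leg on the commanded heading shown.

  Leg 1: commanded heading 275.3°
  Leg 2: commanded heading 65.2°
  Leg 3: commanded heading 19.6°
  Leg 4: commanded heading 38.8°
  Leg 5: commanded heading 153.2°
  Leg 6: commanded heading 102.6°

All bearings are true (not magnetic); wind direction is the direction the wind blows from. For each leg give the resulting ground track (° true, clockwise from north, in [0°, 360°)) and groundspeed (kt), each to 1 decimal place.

Leg 1: track=268.0°, groundspeed=89.5 kt
Leg 2: track=75.2°, groundspeed=136.3 kt
Leg 3: track=34.3°, groundspeed=115.8 kt
Leg 4: track=52.2°, groundspeed=125.4 kt
Leg 5: track=146.2°, groundspeed=141.4 kt
Leg 6: track=105.7°, groundspeed=145.1 kt

Leg 1: heading 275.3°; drift -7.3° → track 268.0°, groundspeed 89.5 kt
Leg 2: heading 65.2°; drift +10.0° → track 75.2°, groundspeed 136.3 kt
Leg 3: heading 19.6°; drift +14.7° → track 34.3°, groundspeed 115.8 kt
Leg 4: heading 38.8°; drift +13.4° → track 52.2°, groundspeed 125.4 kt
Leg 5: heading 153.2°; drift -7.0° → track 146.2°, groundspeed 141.4 kt
Leg 6: heading 102.6°; drift +3.1° → track 105.7°, groundspeed 145.1 kt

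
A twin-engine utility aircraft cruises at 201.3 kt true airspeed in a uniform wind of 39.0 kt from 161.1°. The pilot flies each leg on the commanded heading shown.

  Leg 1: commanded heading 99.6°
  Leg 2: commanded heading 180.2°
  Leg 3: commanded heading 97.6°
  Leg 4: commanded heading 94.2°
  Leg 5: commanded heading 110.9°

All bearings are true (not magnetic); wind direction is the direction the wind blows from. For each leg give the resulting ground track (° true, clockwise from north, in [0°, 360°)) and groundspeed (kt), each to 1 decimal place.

Leg 1: track=89.0°, groundspeed=185.9 kt
Leg 2: track=184.6°, groundspeed=164.9 kt
Leg 3: track=86.9°, groundspeed=187.2 kt
Leg 4: track=83.3°, groundspeed=189.4 kt
Leg 5: track=101.3°, groundspeed=178.9 kt

Leg 1: heading 99.6°; drift -10.6° → track 89.0°, groundspeed 185.9 kt
Leg 2: heading 180.2°; drift +4.4° → track 184.6°, groundspeed 164.9 kt
Leg 3: heading 97.6°; drift -10.7° → track 86.9°, groundspeed 187.2 kt
Leg 4: heading 94.2°; drift -10.9° → track 83.3°, groundspeed 189.4 kt
Leg 5: heading 110.9°; drift -9.6° → track 101.3°, groundspeed 178.9 kt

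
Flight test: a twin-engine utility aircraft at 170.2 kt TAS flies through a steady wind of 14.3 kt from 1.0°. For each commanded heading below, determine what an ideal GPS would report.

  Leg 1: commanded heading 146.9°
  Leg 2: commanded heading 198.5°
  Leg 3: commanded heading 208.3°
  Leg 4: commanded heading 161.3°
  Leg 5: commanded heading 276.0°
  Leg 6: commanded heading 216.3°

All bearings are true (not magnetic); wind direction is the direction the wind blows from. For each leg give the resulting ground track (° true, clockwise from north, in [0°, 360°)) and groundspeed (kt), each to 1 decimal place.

Leg 1: track=149.4°, groundspeed=182.2 kt
Leg 2: track=197.2°, groundspeed=183.9 kt
Leg 3: track=206.2°, groundspeed=183.0 kt
Leg 4: track=162.8°, groundspeed=183.7 kt
Leg 5: track=271.2°, groundspeed=169.6 kt
Leg 6: track=213.7°, groundspeed=182.1 kt

Leg 1: heading 146.9°; drift +2.5° → track 149.4°, groundspeed 182.2 kt
Leg 2: heading 198.5°; drift -1.3° → track 197.2°, groundspeed 183.9 kt
Leg 3: heading 208.3°; drift -2.1° → track 206.2°, groundspeed 183.0 kt
Leg 4: heading 161.3°; drift +1.5° → track 162.8°, groundspeed 183.7 kt
Leg 5: heading 276.0°; drift -4.8° → track 271.2°, groundspeed 169.6 kt
Leg 6: heading 216.3°; drift -2.6° → track 213.7°, groundspeed 182.1 kt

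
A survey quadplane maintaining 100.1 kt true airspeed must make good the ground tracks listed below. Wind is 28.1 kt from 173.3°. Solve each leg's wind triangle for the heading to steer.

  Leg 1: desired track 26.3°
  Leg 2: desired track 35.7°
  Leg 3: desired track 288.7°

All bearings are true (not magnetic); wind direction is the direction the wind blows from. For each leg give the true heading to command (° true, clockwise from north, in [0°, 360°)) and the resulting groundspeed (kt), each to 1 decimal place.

Leg 1: heading=35.1°, groundspeed=122.5 kt
Leg 2: heading=46.6°, groundspeed=119.0 kt
Leg 3: heading=274.0°, groundspeed=108.9 kt

Leg 1: desired track 26.3°; wind correction +8.8° → command heading 35.1°, groundspeed 122.5 kt
Leg 2: desired track 35.7°; wind correction +10.9° → command heading 46.6°, groundspeed 119.0 kt
Leg 3: desired track 288.7°; wind correction -14.7° → command heading 274.0°, groundspeed 108.9 kt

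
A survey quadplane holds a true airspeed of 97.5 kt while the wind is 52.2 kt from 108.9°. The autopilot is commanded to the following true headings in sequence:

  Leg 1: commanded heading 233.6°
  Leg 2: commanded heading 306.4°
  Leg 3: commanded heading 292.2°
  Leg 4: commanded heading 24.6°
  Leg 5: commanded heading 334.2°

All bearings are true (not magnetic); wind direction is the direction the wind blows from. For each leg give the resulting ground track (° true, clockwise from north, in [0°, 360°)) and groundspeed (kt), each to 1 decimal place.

Leg 1: track=252.2°, groundspeed=134.3 kt
Leg 2: track=300.3°, groundspeed=148.1 kt
Leg 3: track=291.0°, groundspeed=149.6 kt
Leg 4: track=355.2°, groundspeed=105.9 kt
Leg 5: track=318.7°, groundspeed=139.3 kt

Leg 1: heading 233.6°; drift +18.6° → track 252.2°, groundspeed 134.3 kt
Leg 2: heading 306.4°; drift -6.1° → track 300.3°, groundspeed 148.1 kt
Leg 3: heading 292.2°; drift -1.2° → track 291.0°, groundspeed 149.6 kt
Leg 4: heading 24.6°; drift -29.4° → track 355.2°, groundspeed 105.9 kt
Leg 5: heading 334.2°; drift -15.5° → track 318.7°, groundspeed 139.3 kt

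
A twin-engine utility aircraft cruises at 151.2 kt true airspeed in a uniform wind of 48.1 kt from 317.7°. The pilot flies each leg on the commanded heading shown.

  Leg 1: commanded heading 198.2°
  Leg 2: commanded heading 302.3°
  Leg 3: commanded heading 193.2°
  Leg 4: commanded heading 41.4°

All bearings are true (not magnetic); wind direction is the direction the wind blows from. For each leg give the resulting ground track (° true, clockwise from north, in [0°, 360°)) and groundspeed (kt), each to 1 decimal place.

Leg 1: heading 198.2°; drift -13.5° → track 184.7°, groundspeed 179.8 kt
Leg 2: heading 302.3°; drift -6.9° → track 295.4°, groundspeed 105.6 kt
Leg 3: heading 193.2°; drift -12.5° → track 180.7°, groundspeed 182.8 kt
Leg 4: heading 41.4°; drift +18.1° → track 59.5°, groundspeed 153.6 kt

Leg 1: track=184.7°, groundspeed=179.8 kt
Leg 2: track=295.4°, groundspeed=105.6 kt
Leg 3: track=180.7°, groundspeed=182.8 kt
Leg 4: track=59.5°, groundspeed=153.6 kt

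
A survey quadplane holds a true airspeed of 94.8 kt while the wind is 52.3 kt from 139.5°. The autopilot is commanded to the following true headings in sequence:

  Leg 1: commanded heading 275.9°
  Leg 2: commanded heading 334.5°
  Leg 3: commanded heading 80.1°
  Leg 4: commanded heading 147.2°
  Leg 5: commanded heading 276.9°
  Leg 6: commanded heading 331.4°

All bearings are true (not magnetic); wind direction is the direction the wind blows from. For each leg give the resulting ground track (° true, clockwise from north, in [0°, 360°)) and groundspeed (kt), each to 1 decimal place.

Leg 1: heading 275.9°; drift +15.2° → track 291.1°, groundspeed 137.5 kt
Leg 2: heading 334.5°; drift -5.3° → track 329.2°, groundspeed 145.9 kt
Leg 3: heading 80.1°; drift -33.4° → track 46.7°, groundspeed 81.7 kt
Leg 4: heading 147.2°; drift +9.3° → track 156.5°, groundspeed 43.5 kt
Leg 5: heading 276.9°; drift +14.9° → track 291.8°, groundspeed 137.9 kt
Leg 6: heading 331.4°; drift -4.2° → track 327.2°, groundspeed 146.4 kt

Leg 1: track=291.1°, groundspeed=137.5 kt
Leg 2: track=329.2°, groundspeed=145.9 kt
Leg 3: track=46.7°, groundspeed=81.7 kt
Leg 4: track=156.5°, groundspeed=43.5 kt
Leg 5: track=291.8°, groundspeed=137.9 kt
Leg 6: track=327.2°, groundspeed=146.4 kt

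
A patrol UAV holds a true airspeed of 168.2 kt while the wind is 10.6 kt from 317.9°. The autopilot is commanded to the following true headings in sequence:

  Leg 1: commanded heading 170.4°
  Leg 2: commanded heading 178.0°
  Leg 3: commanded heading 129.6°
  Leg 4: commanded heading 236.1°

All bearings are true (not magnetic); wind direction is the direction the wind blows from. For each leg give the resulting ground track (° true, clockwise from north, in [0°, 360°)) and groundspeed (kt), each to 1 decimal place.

Leg 1: heading 170.4°; drift -1.8° → track 168.6°, groundspeed 177.2 kt
Leg 2: heading 178.0°; drift -2.2° → track 175.8°, groundspeed 176.4 kt
Leg 3: heading 129.6°; drift +0.5° → track 130.1°, groundspeed 178.7 kt
Leg 4: heading 236.1°; drift -3.6° → track 232.5°, groundspeed 167.0 kt

Leg 1: track=168.6°, groundspeed=177.2 kt
Leg 2: track=175.8°, groundspeed=176.4 kt
Leg 3: track=130.1°, groundspeed=178.7 kt
Leg 4: track=232.5°, groundspeed=167.0 kt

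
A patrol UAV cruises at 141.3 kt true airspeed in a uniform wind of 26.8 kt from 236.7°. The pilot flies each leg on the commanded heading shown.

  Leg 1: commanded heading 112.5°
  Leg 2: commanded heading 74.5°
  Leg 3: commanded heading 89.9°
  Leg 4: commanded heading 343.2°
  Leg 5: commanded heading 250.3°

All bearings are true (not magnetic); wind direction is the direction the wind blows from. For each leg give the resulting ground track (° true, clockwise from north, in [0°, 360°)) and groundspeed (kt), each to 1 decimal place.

Leg 1: heading 112.5°; drift -8.1° → track 104.4°, groundspeed 157.9 kt
Leg 2: heading 74.5°; drift -2.8° → track 71.7°, groundspeed 167.0 kt
Leg 3: heading 89.9°; drift -5.1° → track 84.8°, groundspeed 164.4 kt
Leg 4: heading 343.2°; drift +9.8° → track 353.0°, groundspeed 151.1 kt
Leg 5: heading 250.3°; drift +3.1° → track 253.4°, groundspeed 115.4 kt

Leg 1: track=104.4°, groundspeed=157.9 kt
Leg 2: track=71.7°, groundspeed=167.0 kt
Leg 3: track=84.8°, groundspeed=164.4 kt
Leg 4: track=353.0°, groundspeed=151.1 kt
Leg 5: track=253.4°, groundspeed=115.4 kt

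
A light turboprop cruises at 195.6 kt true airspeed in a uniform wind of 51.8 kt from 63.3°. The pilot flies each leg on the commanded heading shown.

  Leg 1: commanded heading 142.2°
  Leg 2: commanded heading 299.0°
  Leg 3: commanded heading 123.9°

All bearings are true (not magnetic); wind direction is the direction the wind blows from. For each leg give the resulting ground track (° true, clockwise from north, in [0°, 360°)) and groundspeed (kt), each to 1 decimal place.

Leg 1: track=157.5°, groundspeed=192.5 kt
Leg 2: track=288.2°, groundspeed=228.8 kt
Leg 3: track=138.8°, groundspeed=176.1 kt

Leg 1: heading 142.2°; drift +15.3° → track 157.5°, groundspeed 192.5 kt
Leg 2: heading 299.0°; drift -10.8° → track 288.2°, groundspeed 228.8 kt
Leg 3: heading 123.9°; drift +14.9° → track 138.8°, groundspeed 176.1 kt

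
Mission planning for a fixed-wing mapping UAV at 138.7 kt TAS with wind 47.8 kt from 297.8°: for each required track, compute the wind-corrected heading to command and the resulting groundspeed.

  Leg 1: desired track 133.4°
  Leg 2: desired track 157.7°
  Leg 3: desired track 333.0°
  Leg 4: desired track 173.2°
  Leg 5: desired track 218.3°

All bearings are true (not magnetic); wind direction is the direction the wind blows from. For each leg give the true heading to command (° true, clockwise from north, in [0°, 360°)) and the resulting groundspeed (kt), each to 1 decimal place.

Leg 1: heading=138.7°, groundspeed=184.1 kt
Leg 2: heading=170.5°, groundspeed=171.9 kt
Leg 3: heading=321.5°, groundspeed=96.9 kt
Leg 4: heading=189.7°, groundspeed=160.1 kt
Leg 5: heading=238.1°, groundspeed=121.8 kt

Leg 1: desired track 133.4°; wind correction +5.3° → command heading 138.7°, groundspeed 184.1 kt
Leg 2: desired track 157.7°; wind correction +12.8° → command heading 170.5°, groundspeed 171.9 kt
Leg 3: desired track 333.0°; wind correction -11.5° → command heading 321.5°, groundspeed 96.9 kt
Leg 4: desired track 173.2°; wind correction +16.5° → command heading 189.7°, groundspeed 160.1 kt
Leg 5: desired track 218.3°; wind correction +19.8° → command heading 238.1°, groundspeed 121.8 kt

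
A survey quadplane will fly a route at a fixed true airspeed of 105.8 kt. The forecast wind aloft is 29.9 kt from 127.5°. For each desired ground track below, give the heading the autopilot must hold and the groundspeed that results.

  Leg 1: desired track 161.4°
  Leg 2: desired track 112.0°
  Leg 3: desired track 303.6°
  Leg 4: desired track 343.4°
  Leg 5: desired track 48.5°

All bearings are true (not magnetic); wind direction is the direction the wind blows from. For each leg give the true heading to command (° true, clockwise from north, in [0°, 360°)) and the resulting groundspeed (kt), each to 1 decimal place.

Leg 1: heading=152.3°, groundspeed=79.7 kt
Leg 2: heading=116.3°, groundspeed=76.7 kt
Leg 3: heading=302.5°, groundspeed=135.6 kt
Leg 4: heading=352.9°, groundspeed=128.6 kt
Leg 5: heading=64.6°, groundspeed=95.9 kt

Leg 1: desired track 161.4°; wind correction -9.1° → command heading 152.3°, groundspeed 79.7 kt
Leg 2: desired track 112.0°; wind correction +4.3° → command heading 116.3°, groundspeed 76.7 kt
Leg 3: desired track 303.6°; wind correction -1.1° → command heading 302.5°, groundspeed 135.6 kt
Leg 4: desired track 343.4°; wind correction +9.5° → command heading 352.9°, groundspeed 128.6 kt
Leg 5: desired track 48.5°; wind correction +16.1° → command heading 64.6°, groundspeed 95.9 kt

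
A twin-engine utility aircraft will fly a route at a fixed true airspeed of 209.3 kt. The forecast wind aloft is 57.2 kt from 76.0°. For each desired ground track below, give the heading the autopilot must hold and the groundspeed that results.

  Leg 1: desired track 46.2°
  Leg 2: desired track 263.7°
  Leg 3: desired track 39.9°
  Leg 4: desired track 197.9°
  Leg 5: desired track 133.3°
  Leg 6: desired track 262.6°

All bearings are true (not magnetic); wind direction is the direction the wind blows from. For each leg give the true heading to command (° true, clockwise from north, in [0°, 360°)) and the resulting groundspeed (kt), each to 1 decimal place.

Leg 1: heading=54.0°, groundspeed=157.7 kt
Leg 2: heading=265.8°, groundspeed=265.8 kt
Leg 3: heading=49.2°, groundspeed=160.4 kt
Leg 4: heading=184.5°, groundspeed=233.8 kt
Leg 5: heading=120.0°, groundspeed=172.8 kt
Leg 6: heading=264.4°, groundspeed=266.0 kt

Leg 1: desired track 46.2°; wind correction +7.8° → command heading 54.0°, groundspeed 157.7 kt
Leg 2: desired track 263.7°; wind correction +2.1° → command heading 265.8°, groundspeed 265.8 kt
Leg 3: desired track 39.9°; wind correction +9.3° → command heading 49.2°, groundspeed 160.4 kt
Leg 4: desired track 197.9°; wind correction -13.4° → command heading 184.5°, groundspeed 233.8 kt
Leg 5: desired track 133.3°; wind correction -13.3° → command heading 120.0°, groundspeed 172.8 kt
Leg 6: desired track 262.6°; wind correction +1.8° → command heading 264.4°, groundspeed 266.0 kt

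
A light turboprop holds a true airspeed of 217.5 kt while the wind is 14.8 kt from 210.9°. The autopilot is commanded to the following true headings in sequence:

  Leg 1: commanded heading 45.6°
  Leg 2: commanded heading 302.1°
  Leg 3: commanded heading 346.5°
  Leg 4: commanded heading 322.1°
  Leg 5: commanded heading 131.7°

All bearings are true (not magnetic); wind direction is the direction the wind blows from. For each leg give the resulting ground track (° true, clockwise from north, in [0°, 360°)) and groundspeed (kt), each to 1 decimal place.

Leg 1: heading 45.6°; drift -0.9° → track 44.7°, groundspeed 231.8 kt
Leg 2: heading 302.1°; drift +3.9° → track 306.0°, groundspeed 218.3 kt
Leg 3: heading 346.5°; drift +2.6° → track 349.1°, groundspeed 228.3 kt
Leg 4: heading 322.1°; drift +3.5° → track 325.6°, groundspeed 223.3 kt
Leg 5: heading 131.7°; drift -3.9° → track 127.8°, groundspeed 215.2 kt

Leg 1: track=44.7°, groundspeed=231.8 kt
Leg 2: track=306.0°, groundspeed=218.3 kt
Leg 3: track=349.1°, groundspeed=228.3 kt
Leg 4: track=325.6°, groundspeed=223.3 kt
Leg 5: track=127.8°, groundspeed=215.2 kt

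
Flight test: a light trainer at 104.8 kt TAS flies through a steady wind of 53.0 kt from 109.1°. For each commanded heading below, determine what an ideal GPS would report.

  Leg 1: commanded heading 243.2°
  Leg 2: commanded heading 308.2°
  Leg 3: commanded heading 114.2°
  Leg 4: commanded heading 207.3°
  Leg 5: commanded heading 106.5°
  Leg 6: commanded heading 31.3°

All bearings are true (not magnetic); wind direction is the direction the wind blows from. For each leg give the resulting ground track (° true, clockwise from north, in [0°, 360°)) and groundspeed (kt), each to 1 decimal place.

Leg 1: heading 243.2°; drift +15.0° → track 258.2°, groundspeed 146.7 kt
Leg 2: heading 308.2°; drift -6.4° → track 301.8°, groundspeed 155.9 kt
Leg 3: heading 114.2°; drift +5.2° → track 119.4°, groundspeed 52.2 kt
Leg 4: heading 207.3°; drift +25.0° → track 232.3°, groundspeed 124.0 kt
Leg 5: heading 106.5°; drift -2.7° → track 103.8°, groundspeed 51.9 kt
Leg 6: heading 31.3°; drift -29.0° → track 2.3°, groundspeed 107.0 kt

Leg 1: track=258.2°, groundspeed=146.7 kt
Leg 2: track=301.8°, groundspeed=155.9 kt
Leg 3: track=119.4°, groundspeed=52.2 kt
Leg 4: track=232.3°, groundspeed=124.0 kt
Leg 5: track=103.8°, groundspeed=51.9 kt
Leg 6: track=2.3°, groundspeed=107.0 kt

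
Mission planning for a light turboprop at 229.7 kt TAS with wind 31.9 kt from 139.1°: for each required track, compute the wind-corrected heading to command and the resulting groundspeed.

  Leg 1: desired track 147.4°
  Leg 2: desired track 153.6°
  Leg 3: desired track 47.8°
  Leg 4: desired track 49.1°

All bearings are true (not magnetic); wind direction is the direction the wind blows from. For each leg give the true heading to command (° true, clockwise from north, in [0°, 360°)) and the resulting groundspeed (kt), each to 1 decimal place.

Leg 1: heading=146.3°, groundspeed=198.1 kt
Leg 2: heading=151.6°, groundspeed=198.7 kt
Leg 3: heading=55.8°, groundspeed=228.2 kt
Leg 4: heading=57.1°, groundspeed=227.5 kt

Leg 1: desired track 147.4°; wind correction -1.1° → command heading 146.3°, groundspeed 198.1 kt
Leg 2: desired track 153.6°; wind correction -2.0° → command heading 151.6°, groundspeed 198.7 kt
Leg 3: desired track 47.8°; wind correction +8.0° → command heading 55.8°, groundspeed 228.2 kt
Leg 4: desired track 49.1°; wind correction +8.0° → command heading 57.1°, groundspeed 227.5 kt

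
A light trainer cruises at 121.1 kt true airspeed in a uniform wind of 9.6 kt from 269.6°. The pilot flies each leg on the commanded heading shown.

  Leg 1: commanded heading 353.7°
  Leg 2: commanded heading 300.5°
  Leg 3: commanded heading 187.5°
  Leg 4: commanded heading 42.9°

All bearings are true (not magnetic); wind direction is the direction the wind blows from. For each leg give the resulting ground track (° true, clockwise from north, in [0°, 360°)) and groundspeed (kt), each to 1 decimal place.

Leg 1: heading 353.7°; drift +4.5° → track 358.2°, groundspeed 120.5 kt
Leg 2: heading 300.5°; drift +2.5° → track 303.0°, groundspeed 113.0 kt
Leg 3: heading 187.5°; drift -4.5° → track 183.0°, groundspeed 120.2 kt
Leg 4: heading 42.9°; drift +3.1° → track 46.0°, groundspeed 127.9 kt

Leg 1: track=358.2°, groundspeed=120.5 kt
Leg 2: track=303.0°, groundspeed=113.0 kt
Leg 3: track=183.0°, groundspeed=120.2 kt
Leg 4: track=46.0°, groundspeed=127.9 kt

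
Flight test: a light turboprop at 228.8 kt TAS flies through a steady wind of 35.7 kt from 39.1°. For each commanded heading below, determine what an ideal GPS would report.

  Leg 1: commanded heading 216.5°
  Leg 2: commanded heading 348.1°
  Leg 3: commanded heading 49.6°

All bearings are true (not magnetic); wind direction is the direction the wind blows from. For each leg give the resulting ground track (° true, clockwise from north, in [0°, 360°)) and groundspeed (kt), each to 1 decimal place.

Leg 1: track=216.9°, groundspeed=264.5 kt
Leg 2: track=340.4°, groundspeed=208.2 kt
Leg 3: track=51.5°, groundspeed=193.8 kt

Leg 1: heading 216.5°; drift +0.4° → track 216.9°, groundspeed 264.5 kt
Leg 2: heading 348.1°; drift -7.7° → track 340.4°, groundspeed 208.2 kt
Leg 3: heading 49.6°; drift +1.9° → track 51.5°, groundspeed 193.8 kt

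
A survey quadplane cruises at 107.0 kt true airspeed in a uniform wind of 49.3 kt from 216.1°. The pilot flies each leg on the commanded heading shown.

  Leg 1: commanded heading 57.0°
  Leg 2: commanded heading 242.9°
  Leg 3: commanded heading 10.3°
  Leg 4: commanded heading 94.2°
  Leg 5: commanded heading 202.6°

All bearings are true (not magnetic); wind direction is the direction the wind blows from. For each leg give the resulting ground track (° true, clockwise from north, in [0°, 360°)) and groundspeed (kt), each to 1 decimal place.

Leg 1: track=50.4°, groundspeed=154.1 kt
Leg 2: track=262.3°, groundspeed=66.8 kt
Leg 3: track=18.4°, groundspeed=152.9 kt
Leg 4: track=76.7°, groundspeed=139.5 kt
Leg 5: track=191.6°, groundspeed=60.2 kt

Leg 1: heading 57.0°; drift -6.6° → track 50.4°, groundspeed 154.1 kt
Leg 2: heading 242.9°; drift +19.4° → track 262.3°, groundspeed 66.8 kt
Leg 3: heading 10.3°; drift +8.1° → track 18.4°, groundspeed 152.9 kt
Leg 4: heading 94.2°; drift -17.5° → track 76.7°, groundspeed 139.5 kt
Leg 5: heading 202.6°; drift -11.0° → track 191.6°, groundspeed 60.2 kt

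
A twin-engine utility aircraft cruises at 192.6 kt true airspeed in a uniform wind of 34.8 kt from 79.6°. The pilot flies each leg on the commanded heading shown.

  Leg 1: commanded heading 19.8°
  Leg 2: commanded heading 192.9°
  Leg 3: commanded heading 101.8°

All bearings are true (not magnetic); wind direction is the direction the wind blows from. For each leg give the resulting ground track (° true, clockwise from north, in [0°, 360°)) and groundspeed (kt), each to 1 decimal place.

Leg 1: track=10.1°, groundspeed=177.7 kt
Leg 2: track=201.7°, groundspeed=208.8 kt
Leg 3: track=106.5°, groundspeed=160.9 kt

Leg 1: heading 19.8°; drift -9.7° → track 10.1°, groundspeed 177.7 kt
Leg 2: heading 192.9°; drift +8.8° → track 201.7°, groundspeed 208.8 kt
Leg 3: heading 101.8°; drift +4.7° → track 106.5°, groundspeed 160.9 kt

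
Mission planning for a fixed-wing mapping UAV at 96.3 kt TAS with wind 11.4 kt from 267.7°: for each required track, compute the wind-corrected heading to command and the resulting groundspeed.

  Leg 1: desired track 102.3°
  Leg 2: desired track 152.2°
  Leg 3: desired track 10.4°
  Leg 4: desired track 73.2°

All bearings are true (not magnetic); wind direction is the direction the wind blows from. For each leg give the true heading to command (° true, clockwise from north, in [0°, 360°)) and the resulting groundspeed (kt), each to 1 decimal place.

Leg 1: heading=104.0°, groundspeed=107.3 kt
Leg 2: heading=158.3°, groundspeed=100.7 kt
Leg 3: heading=3.8°, groundspeed=98.2 kt
Leg 4: heading=71.5°, groundspeed=107.3 kt

Leg 1: desired track 102.3°; wind correction +1.7° → command heading 104.0°, groundspeed 107.3 kt
Leg 2: desired track 152.2°; wind correction +6.1° → command heading 158.3°, groundspeed 100.7 kt
Leg 3: desired track 10.4°; wind correction -6.6° → command heading 3.8°, groundspeed 98.2 kt
Leg 4: desired track 73.2°; wind correction -1.7° → command heading 71.5°, groundspeed 107.3 kt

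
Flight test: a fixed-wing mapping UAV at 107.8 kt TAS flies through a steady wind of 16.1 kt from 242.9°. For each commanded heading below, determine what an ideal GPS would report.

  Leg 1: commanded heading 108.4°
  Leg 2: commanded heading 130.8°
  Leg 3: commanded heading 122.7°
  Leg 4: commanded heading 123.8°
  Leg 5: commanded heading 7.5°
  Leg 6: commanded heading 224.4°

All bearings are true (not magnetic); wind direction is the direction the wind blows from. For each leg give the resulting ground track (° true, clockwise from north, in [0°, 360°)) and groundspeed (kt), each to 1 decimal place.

Leg 1: track=102.9°, groundspeed=119.6 kt
Leg 2: track=123.3°, groundspeed=114.8 kt
Leg 3: track=115.9°, groundspeed=116.7 kt
Leg 4: track=116.9°, groundspeed=116.5 kt
Leg 5: track=14.0°, groundspeed=117.7 kt
Leg 6: track=221.2°, groundspeed=92.7 kt

Leg 1: heading 108.4°; drift -5.5° → track 102.9°, groundspeed 119.6 kt
Leg 2: heading 130.8°; drift -7.5° → track 123.3°, groundspeed 114.8 kt
Leg 3: heading 122.7°; drift -6.8° → track 115.9°, groundspeed 116.7 kt
Leg 4: heading 123.8°; drift -6.9° → track 116.9°, groundspeed 116.5 kt
Leg 5: heading 7.5°; drift +6.5° → track 14.0°, groundspeed 117.7 kt
Leg 6: heading 224.4°; drift -3.2° → track 221.2°, groundspeed 92.7 kt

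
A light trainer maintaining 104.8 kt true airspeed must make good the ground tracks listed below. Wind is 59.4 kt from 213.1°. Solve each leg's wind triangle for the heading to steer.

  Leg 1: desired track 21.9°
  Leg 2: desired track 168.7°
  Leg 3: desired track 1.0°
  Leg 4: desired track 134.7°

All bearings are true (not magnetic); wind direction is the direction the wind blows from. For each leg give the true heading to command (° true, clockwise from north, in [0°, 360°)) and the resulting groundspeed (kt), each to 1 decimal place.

Leg 1: heading=15.6°, groundspeed=162.4 kt
Leg 2: heading=192.1°, groundspeed=53.8 kt
Leg 3: heading=343.5°, groundspeed=150.3 kt
Leg 4: heading=168.4°, groundspeed=75.2 kt

Leg 1: desired track 21.9°; wind correction -6.3° → command heading 15.6°, groundspeed 162.4 kt
Leg 2: desired track 168.7°; wind correction +23.4° → command heading 192.1°, groundspeed 53.8 kt
Leg 3: desired track 1.0°; wind correction -17.5° → command heading 343.5°, groundspeed 150.3 kt
Leg 4: desired track 134.7°; wind correction +33.7° → command heading 168.4°, groundspeed 75.2 kt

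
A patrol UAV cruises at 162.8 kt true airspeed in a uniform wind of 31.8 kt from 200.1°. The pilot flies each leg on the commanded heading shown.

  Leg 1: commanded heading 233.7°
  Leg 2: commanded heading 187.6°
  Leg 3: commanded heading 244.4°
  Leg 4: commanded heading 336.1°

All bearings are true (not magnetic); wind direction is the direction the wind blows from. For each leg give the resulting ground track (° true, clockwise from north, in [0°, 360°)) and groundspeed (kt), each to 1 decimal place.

Leg 1: track=241.1°, groundspeed=137.4 kt
Leg 2: track=184.6°, groundspeed=131.9 kt
Leg 3: track=253.4°, groundspeed=141.8 kt
Leg 4: track=342.9°, groundspeed=187.0 kt

Leg 1: heading 233.7°; drift +7.4° → track 241.1°, groundspeed 137.4 kt
Leg 2: heading 187.6°; drift -3.0° → track 184.6°, groundspeed 131.9 kt
Leg 3: heading 244.4°; drift +9.0° → track 253.4°, groundspeed 141.8 kt
Leg 4: heading 336.1°; drift +6.8° → track 342.9°, groundspeed 187.0 kt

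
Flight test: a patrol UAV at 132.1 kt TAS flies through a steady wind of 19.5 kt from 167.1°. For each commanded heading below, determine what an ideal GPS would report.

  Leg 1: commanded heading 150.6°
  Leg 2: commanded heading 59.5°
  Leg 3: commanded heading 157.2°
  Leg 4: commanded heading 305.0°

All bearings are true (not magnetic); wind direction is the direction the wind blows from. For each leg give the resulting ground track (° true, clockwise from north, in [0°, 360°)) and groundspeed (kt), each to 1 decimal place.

Leg 1: track=147.8°, groundspeed=113.5 kt
Leg 2: track=51.8°, groundspeed=139.2 kt
Leg 3: track=155.5°, groundspeed=112.9 kt
Leg 4: track=310.1°, groundspeed=147.2 kt

Leg 1: heading 150.6°; drift -2.8° → track 147.8°, groundspeed 113.5 kt
Leg 2: heading 59.5°; drift -7.7° → track 51.8°, groundspeed 139.2 kt
Leg 3: heading 157.2°; drift -1.7° → track 155.5°, groundspeed 112.9 kt
Leg 4: heading 305.0°; drift +5.1° → track 310.1°, groundspeed 147.2 kt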